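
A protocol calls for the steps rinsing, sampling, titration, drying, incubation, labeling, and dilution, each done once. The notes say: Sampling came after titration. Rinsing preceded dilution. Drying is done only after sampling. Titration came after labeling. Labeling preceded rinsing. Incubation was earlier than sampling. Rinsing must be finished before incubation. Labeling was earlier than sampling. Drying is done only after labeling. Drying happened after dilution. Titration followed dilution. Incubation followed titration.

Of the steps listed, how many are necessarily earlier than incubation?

Directly stated before incubation: rinsing and titration.
Dilution reaches incubation via dilution → titration → incubation.
Labeling reaches incubation via labeling → titration → incubation.
No chain forces sampling (or any of the others) ahead of incubation.
That's dilution, labeling, rinsing, and titration — 4 in all.

4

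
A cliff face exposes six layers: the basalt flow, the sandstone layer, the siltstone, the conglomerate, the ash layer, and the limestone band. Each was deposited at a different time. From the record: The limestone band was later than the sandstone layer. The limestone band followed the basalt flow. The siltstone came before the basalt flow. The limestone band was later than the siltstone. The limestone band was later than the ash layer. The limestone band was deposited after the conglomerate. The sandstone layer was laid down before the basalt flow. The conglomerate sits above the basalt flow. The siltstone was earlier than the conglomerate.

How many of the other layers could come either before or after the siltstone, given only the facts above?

Forced after the siltstone: the basalt flow, the conglomerate, and the limestone band.
That leaves the ash layer and the sandstone layer with no forced order relative to the siltstone — 2.

2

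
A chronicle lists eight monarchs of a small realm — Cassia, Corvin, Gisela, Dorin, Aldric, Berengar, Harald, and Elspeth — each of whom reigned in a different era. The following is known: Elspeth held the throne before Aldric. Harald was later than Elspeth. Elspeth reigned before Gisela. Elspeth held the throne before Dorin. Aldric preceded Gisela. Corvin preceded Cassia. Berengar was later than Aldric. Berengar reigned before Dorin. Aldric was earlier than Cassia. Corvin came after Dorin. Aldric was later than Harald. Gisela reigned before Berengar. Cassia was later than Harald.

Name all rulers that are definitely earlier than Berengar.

Aldric, Elspeth, Gisela, Harald

Directly stated before Berengar: Aldric and Gisela.
Elspeth reaches Berengar via Elspeth → Gisela → Berengar.
Harald reaches Berengar via Harald → Aldric → Berengar.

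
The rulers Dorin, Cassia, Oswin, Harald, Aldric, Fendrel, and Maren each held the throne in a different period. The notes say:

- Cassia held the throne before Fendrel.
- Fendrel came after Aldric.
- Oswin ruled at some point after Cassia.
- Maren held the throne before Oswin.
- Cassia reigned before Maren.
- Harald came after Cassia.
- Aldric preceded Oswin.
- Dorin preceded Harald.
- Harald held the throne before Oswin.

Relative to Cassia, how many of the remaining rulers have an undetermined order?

2

Forced after Cassia: Fendrel, Harald, Maren, and Oswin.
That leaves Aldric and Dorin with no forced order relative to Cassia — 2.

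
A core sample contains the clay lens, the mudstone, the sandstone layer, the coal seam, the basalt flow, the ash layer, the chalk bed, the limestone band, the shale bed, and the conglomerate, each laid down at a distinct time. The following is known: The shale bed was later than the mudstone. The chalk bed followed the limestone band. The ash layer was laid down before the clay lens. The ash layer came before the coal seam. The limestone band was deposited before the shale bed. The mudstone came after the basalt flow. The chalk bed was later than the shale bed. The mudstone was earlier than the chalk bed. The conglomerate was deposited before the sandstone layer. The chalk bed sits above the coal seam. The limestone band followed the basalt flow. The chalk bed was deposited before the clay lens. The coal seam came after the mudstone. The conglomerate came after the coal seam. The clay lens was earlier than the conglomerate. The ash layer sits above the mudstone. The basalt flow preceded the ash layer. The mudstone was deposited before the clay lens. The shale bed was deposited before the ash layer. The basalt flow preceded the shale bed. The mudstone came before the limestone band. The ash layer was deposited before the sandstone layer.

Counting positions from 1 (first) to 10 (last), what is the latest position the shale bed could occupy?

The shale bed must come before the ash layer, the chalk bed, the clay lens, the coal seam, the conglomerate, and the sandstone layer — 6 layers forced after it.
Everything else can be placed before the shale bed in some valid order, so the shale bed can sit as late as position 10 − 6 = 4.

4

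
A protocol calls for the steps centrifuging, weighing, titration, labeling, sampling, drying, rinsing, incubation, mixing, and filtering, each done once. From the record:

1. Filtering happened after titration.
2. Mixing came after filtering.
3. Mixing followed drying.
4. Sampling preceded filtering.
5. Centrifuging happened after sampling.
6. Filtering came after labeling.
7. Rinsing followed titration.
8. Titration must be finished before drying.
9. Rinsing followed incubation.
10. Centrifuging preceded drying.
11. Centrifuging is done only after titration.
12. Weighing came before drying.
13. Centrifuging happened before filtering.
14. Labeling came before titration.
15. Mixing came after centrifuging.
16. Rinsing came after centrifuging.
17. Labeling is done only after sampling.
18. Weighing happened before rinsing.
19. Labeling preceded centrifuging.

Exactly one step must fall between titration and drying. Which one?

Tracing the constraints gives titration → centrifuging → drying, so centrifuging sits after titration and before drying.
No other step is forced both after titration and before drying.

centrifuging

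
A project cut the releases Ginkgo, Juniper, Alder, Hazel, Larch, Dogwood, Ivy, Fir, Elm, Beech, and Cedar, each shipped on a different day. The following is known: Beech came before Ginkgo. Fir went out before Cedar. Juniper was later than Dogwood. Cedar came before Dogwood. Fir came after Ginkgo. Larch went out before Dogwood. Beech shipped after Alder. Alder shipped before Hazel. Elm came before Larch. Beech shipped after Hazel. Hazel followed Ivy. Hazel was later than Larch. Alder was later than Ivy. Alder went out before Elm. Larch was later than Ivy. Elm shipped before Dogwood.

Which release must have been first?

Ivy has a chain of constraints placing it before every other release, so Ivy must be first.

Ivy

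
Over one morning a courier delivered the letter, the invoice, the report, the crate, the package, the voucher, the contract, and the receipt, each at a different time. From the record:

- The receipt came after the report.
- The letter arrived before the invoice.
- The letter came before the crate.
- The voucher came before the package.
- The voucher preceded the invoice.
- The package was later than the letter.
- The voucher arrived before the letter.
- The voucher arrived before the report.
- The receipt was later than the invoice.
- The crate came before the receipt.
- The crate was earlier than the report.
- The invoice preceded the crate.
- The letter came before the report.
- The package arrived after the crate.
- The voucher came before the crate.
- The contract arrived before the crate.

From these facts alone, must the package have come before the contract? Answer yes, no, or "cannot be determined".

Tracing the constraints gives the contract → the crate → the package, so the contract must come before the package.
That means the package cannot be before the contract.

no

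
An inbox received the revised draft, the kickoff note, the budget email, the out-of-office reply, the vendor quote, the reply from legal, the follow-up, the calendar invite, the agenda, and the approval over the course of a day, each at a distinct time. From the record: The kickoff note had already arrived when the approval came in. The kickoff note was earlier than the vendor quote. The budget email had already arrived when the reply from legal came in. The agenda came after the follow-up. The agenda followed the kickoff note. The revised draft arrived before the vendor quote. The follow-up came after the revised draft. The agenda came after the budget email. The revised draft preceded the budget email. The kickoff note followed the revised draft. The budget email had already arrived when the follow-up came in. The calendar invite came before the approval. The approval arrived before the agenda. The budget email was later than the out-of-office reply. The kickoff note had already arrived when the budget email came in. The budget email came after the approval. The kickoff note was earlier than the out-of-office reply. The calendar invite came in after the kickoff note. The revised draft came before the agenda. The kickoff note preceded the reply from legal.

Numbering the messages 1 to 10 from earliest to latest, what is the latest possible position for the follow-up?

9

The follow-up must come before the agenda — 1 message forced after it.
Everything else can be placed before the follow-up in some valid order, so the follow-up can sit as late as position 10 − 1 = 9.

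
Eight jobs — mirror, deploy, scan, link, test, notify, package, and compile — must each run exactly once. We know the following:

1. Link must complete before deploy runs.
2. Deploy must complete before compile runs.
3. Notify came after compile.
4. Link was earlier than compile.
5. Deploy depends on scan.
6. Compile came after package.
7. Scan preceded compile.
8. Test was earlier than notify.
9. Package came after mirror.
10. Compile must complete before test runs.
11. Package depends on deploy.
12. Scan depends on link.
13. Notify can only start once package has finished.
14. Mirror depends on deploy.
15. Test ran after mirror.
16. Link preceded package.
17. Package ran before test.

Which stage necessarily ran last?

Every other stage has a chain of constraints placing it before notify, so notify is last.

notify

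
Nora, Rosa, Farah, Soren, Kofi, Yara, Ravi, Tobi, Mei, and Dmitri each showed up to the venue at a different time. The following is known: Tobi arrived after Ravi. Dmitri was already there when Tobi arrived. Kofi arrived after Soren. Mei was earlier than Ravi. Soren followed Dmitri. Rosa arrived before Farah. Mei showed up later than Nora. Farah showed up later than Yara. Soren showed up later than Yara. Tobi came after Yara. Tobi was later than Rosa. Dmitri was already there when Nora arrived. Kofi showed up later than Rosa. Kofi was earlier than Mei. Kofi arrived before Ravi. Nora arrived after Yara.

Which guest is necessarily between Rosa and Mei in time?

Kofi

Tracing the constraints gives Rosa → Kofi → Mei, so Kofi sits after Rosa and before Mei.
No other guest is forced both after Rosa and before Mei.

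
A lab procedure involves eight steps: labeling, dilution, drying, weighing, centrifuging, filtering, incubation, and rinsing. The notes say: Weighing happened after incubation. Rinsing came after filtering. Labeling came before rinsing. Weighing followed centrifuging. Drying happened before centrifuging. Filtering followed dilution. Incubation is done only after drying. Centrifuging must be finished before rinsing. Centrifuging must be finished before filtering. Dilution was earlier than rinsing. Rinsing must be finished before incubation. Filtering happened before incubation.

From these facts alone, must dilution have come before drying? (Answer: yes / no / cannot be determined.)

cannot be determined

No chain of stated constraints runs from dilution to drying, and none runs from drying to dilution either.
So the relative order of dilution and drying is not fixed by the given facts.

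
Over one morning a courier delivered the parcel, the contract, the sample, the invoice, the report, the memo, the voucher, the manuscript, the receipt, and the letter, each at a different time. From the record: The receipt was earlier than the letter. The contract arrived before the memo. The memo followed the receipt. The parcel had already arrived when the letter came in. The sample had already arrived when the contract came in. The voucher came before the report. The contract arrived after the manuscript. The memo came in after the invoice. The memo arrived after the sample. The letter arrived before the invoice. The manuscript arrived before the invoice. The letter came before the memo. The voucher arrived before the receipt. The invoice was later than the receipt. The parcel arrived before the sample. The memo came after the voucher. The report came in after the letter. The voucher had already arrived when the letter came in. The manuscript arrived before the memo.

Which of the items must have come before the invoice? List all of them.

Directly stated before the invoice: the letter, the manuscript, and the receipt.
The parcel reaches the invoice via the parcel → the letter → the invoice.
The voucher reaches the invoice via the voucher → the letter → the invoice.
No chain forces the sample (or any of the others) ahead of the invoice.

the letter, the manuscript, the parcel, the receipt, the voucher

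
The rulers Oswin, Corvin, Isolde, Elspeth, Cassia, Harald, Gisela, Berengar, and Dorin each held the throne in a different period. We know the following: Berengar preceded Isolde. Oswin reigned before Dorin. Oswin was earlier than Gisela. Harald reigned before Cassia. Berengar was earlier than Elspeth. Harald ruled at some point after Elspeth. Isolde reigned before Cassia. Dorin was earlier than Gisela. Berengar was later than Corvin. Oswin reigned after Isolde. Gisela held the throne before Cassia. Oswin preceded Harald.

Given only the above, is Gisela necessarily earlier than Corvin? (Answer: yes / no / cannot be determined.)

no

Tracing the constraints gives Corvin → Berengar → Isolde → Oswin → Gisela, so Corvin must come before Gisela.
That means Gisela cannot be before Corvin.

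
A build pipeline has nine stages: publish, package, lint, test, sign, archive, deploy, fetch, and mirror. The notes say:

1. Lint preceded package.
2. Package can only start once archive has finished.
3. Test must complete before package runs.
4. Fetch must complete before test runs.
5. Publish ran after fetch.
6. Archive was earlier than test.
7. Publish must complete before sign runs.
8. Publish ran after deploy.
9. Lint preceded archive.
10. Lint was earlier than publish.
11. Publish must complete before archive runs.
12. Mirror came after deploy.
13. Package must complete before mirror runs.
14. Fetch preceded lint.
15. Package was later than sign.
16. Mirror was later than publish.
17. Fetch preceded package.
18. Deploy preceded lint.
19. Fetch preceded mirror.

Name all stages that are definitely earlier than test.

archive, deploy, fetch, lint, publish

Directly stated before test: archive and fetch.
Deploy reaches test via deploy → publish → archive → test.
Lint reaches test via lint → archive → test.
Publish reaches test via publish → archive → test.
No chain forces package (or any of the others) ahead of test.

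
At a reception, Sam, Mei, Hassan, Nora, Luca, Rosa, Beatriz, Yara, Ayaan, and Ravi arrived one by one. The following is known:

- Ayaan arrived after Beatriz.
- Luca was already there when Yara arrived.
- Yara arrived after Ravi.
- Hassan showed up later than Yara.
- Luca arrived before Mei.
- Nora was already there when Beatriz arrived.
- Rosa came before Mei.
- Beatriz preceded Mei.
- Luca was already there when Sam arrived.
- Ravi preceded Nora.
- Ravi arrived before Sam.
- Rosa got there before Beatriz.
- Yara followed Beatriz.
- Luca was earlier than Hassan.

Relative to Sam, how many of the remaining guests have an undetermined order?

7

Forced before Sam: Luca and Ravi.
That leaves Ayaan, Beatriz, Hassan, Mei, Nora, Rosa, and Yara with no forced order relative to Sam — 7.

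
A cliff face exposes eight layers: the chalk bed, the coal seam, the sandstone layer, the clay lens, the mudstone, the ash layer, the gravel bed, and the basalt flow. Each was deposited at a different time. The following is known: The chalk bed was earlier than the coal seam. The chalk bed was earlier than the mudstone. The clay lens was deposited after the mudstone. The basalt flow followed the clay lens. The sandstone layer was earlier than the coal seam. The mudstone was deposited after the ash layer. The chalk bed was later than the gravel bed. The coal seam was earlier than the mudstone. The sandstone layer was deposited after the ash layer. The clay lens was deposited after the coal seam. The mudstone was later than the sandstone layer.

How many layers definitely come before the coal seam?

4

Directly stated before the coal seam: the chalk bed and the sandstone layer.
The ash layer reaches the coal seam via the ash layer → the sandstone layer → the coal seam.
The gravel bed reaches the coal seam via the gravel bed → the chalk bed → the coal seam.
No chain forces the clay lens (or any of the others) ahead of the coal seam.
That's the ash layer, the chalk bed, the gravel bed, and the sandstone layer — 4 in all.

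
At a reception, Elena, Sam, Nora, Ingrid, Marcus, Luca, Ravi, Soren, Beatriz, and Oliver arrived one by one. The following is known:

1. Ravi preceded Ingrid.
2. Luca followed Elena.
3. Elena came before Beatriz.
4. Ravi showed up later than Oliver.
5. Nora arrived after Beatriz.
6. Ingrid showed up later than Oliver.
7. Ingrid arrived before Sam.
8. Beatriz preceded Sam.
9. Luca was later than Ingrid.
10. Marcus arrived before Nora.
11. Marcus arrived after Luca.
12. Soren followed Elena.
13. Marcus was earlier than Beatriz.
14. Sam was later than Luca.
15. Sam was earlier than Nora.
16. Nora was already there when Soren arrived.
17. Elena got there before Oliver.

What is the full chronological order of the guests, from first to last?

Elena, Oliver, Ravi, Ingrid, Luca, Marcus, Beatriz, Sam, Nora, Soren

The constraints fix every adjacent pair, so only one ordering works:
Elena → Oliver → Ravi → Ingrid → Luca → Marcus → Beatriz → Sam → Nora → Soren.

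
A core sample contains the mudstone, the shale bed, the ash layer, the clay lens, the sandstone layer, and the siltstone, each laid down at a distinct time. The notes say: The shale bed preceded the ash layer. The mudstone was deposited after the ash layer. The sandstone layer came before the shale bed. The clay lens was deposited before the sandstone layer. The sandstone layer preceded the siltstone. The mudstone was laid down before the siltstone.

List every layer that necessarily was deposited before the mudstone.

the ash layer, the clay lens, the sandstone layer, the shale bed

Directly stated before the mudstone: the ash layer.
The clay lens reaches the mudstone via the clay lens → the sandstone layer → the shale bed → the ash layer → the mudstone.
The sandstone layer reaches the mudstone via the sandstone layer → the shale bed → the ash layer → the mudstone.
The shale bed reaches the mudstone via the shale bed → the ash layer → the mudstone.
No chain forces the siltstone ahead of the mudstone.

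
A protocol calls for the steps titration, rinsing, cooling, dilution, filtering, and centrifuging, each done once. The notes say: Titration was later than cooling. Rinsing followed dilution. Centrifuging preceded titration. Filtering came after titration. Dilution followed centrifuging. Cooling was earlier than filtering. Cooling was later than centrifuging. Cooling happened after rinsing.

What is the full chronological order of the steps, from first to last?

The constraints fix every adjacent pair, so only one ordering works:
centrifuging → dilution → rinsing → cooling → titration → filtering.

centrifuging, dilution, rinsing, cooling, titration, filtering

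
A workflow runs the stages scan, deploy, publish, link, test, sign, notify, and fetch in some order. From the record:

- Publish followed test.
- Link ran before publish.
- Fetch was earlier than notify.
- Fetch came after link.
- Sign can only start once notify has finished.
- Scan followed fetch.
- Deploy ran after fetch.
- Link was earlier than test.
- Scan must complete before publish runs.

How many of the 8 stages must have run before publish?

Directly stated before publish: link, scan, and test.
Fetch reaches publish via fetch → scan → publish.
That's fetch, link, scan, and test — 4 in all.

4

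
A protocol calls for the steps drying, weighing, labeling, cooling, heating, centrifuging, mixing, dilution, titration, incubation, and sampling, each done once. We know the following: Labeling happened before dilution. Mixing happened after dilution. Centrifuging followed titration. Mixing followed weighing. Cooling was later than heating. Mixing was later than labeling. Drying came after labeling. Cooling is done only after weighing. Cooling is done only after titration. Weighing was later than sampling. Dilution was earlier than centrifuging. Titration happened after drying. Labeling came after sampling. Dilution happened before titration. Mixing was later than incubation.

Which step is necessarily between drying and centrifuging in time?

titration

Tracing the constraints gives drying → titration → centrifuging, so titration sits after drying and before centrifuging.
No other step is forced both after drying and before centrifuging.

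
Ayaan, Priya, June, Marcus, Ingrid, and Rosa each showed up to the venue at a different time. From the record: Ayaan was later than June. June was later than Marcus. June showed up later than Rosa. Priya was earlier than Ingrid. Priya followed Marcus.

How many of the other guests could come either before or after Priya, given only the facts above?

3

Forced before Priya: Marcus; forced after Priya: Ingrid.
That leaves Ayaan, June, and Rosa with no forced order relative to Priya — 3.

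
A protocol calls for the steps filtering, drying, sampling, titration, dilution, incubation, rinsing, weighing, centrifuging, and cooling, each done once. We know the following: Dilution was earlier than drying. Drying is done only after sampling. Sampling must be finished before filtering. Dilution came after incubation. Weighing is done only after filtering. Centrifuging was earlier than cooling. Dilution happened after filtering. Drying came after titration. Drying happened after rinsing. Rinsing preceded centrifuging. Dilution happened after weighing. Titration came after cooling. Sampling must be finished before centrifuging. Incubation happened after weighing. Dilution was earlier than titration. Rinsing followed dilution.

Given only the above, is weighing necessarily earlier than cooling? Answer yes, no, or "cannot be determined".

Chain the constraints: weighing → dilution → rinsing → centrifuging → cooling. Each link is directly stated, so weighing comes before cooling.

yes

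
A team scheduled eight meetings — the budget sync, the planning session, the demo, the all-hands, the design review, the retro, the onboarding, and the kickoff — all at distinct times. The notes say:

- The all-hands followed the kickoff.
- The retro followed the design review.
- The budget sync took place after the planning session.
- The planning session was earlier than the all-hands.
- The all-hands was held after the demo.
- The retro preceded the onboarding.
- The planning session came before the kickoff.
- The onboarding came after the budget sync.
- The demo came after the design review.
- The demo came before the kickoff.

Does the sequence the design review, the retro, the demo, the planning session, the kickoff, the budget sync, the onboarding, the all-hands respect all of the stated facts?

yes

Check each stated constraint against the proposed order — e.g. the retro is ahead of the onboarding; the demo is ahead of the all-hands. Every pair is in the required order; nothing is violated.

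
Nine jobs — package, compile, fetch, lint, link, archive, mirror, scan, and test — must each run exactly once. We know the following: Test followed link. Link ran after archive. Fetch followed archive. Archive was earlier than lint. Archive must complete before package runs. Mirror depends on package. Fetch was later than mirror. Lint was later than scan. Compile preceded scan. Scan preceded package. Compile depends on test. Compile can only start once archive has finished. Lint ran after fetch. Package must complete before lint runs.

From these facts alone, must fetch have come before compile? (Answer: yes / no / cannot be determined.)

no

Tracing the constraints gives compile → scan → package → mirror → fetch, so compile must come before fetch.
That means fetch cannot be before compile.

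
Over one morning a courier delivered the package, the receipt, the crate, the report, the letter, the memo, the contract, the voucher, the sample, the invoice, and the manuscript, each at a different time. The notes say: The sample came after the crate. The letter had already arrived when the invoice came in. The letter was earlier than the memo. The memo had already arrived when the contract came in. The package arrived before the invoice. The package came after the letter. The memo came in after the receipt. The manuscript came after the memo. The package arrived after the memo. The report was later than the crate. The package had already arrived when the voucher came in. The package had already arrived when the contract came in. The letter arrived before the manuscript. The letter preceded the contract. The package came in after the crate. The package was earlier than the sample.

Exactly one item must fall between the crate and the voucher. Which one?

Tracing the constraints gives the crate → the package → the voucher, so the package sits after the crate and before the voucher.
No other item is forced both after the crate and before the voucher.

the package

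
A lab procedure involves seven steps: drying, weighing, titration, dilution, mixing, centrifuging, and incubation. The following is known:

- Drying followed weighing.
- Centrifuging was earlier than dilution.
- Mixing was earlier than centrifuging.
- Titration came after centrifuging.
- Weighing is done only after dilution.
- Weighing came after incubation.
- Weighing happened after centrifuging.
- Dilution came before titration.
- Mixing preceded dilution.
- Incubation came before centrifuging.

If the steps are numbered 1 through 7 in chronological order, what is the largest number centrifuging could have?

Centrifuging must come before dilution, drying, titration, and weighing — 4 steps forced after it.
Everything else can be placed before centrifuging in some valid order, so centrifuging can sit as late as position 7 − 4 = 3.

3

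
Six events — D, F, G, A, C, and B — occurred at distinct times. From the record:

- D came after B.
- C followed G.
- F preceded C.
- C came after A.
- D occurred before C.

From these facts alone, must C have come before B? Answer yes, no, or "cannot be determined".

no

Tracing the constraints gives B → D → C, so B must come before C.
That means C cannot be before B.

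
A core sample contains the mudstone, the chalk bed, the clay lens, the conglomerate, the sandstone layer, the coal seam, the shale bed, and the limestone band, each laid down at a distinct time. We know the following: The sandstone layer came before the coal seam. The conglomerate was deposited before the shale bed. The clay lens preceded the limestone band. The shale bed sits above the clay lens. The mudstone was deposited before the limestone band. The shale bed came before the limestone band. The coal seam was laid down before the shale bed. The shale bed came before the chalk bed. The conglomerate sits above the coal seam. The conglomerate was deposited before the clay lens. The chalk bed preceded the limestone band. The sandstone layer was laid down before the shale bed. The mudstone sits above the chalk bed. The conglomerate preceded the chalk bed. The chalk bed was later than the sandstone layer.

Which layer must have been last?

the limestone band

Every other layer has a chain of constraints placing it before the limestone band, so the limestone band is last.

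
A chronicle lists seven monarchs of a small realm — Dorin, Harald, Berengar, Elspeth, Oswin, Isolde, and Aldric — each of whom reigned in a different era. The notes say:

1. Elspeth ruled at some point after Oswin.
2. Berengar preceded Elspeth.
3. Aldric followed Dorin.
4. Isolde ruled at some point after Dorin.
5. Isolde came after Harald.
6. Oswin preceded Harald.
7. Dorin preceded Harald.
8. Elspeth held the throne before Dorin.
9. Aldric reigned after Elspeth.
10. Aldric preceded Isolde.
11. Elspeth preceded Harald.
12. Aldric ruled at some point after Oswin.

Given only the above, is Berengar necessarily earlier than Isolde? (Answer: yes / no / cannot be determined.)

Chain the constraints: Berengar → Elspeth → Aldric → Isolde. Each link is directly stated, so Berengar comes before Isolde.

yes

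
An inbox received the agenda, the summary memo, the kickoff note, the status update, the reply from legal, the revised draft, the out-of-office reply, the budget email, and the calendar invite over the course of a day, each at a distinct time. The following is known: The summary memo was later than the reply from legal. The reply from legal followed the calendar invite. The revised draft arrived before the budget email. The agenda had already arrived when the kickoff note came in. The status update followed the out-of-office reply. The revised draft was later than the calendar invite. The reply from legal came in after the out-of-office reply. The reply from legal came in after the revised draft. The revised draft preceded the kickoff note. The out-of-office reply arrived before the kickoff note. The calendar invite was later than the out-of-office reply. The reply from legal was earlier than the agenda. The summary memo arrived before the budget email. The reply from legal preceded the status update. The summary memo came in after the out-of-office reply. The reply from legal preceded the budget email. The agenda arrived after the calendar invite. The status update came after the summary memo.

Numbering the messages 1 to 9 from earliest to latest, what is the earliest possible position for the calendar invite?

The out-of-office reply must come before the calendar invite — 1 forced predecessor.
Nothing else is forced ahead of the calendar invite, so its earliest slot is position 1 + 1 = 2.

2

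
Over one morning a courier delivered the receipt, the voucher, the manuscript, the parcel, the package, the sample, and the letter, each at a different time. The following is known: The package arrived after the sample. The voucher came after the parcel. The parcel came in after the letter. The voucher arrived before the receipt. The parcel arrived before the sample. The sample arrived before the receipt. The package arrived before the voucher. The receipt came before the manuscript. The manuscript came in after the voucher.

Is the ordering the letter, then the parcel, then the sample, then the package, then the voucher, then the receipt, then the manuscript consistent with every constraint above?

Check each stated constraint against the proposed order — e.g. the sample is ahead of the receipt; the parcel is ahead of the voucher. Every pair is in the required order; nothing is violated.

yes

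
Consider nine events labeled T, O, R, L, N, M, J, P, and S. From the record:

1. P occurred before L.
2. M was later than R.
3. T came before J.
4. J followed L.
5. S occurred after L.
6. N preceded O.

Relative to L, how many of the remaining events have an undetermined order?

Forced before L: P; forced after L: J and S.
That leaves M, N, O, R, and T with no forced order relative to L — 5.

5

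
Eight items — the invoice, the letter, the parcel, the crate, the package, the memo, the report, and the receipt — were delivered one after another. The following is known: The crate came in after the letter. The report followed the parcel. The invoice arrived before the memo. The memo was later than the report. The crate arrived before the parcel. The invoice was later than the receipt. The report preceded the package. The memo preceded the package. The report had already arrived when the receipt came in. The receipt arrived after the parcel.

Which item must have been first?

The letter has a chain of constraints placing it before every other item, so the letter must be first.

the letter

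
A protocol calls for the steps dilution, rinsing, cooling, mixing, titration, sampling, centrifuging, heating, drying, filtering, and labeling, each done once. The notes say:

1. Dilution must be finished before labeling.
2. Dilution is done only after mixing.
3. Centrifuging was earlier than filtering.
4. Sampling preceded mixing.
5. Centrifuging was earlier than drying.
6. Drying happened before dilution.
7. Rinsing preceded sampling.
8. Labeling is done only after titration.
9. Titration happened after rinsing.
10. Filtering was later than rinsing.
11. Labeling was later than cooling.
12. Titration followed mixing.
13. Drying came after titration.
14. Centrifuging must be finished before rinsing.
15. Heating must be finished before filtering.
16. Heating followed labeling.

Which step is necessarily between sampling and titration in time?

mixing

Tracing the constraints gives sampling → mixing → titration, so mixing sits after sampling and before titration.
No other step is forced both after sampling and before titration.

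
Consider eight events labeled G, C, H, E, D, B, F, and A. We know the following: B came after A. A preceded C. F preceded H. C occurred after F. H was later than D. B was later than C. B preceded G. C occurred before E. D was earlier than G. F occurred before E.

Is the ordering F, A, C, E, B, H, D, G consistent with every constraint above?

no

The constraints require D before H, but in the proposed sequence H appears ahead of D. That one violation is enough.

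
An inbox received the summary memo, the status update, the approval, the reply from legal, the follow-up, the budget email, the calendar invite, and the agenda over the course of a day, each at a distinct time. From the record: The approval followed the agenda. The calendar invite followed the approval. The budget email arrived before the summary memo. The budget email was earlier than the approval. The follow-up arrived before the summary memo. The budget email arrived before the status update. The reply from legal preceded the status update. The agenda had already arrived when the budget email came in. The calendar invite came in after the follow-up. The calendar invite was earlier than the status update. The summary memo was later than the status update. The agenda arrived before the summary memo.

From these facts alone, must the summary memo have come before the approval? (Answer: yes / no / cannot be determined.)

no

Tracing the constraints gives the approval → the calendar invite → the status update → the summary memo, so the approval must come before the summary memo.
That means the summary memo cannot be before the approval.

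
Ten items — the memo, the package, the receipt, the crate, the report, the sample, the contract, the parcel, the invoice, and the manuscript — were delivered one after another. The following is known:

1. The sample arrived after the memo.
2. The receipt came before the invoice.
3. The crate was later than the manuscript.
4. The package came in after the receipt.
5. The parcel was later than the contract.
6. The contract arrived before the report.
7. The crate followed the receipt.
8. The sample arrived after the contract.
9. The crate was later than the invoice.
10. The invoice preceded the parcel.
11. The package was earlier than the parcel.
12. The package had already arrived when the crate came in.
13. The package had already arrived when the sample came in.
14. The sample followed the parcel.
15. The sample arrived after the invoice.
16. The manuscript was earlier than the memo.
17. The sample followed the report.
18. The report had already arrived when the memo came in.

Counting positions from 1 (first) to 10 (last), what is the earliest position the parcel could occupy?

The contract, the invoice, the package, and the receipt must all come before the parcel — 4 forced predecessors.
Nothing else is forced ahead of the parcel, so its earliest slot is position 4 + 1 = 5.

5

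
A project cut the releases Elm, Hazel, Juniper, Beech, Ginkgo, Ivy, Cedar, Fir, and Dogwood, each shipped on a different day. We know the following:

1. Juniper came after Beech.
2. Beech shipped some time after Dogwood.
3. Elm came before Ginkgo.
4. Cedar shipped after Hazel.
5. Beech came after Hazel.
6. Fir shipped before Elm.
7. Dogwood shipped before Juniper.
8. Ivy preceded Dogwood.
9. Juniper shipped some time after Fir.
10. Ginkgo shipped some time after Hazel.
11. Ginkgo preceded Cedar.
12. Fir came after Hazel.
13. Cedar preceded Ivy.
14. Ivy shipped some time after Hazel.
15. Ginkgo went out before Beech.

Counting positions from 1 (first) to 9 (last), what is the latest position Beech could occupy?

8

Beech must come before Juniper — 1 release forced after it.
Everything else can be placed before Beech in some valid order, so Beech can sit as late as position 9 − 1 = 8.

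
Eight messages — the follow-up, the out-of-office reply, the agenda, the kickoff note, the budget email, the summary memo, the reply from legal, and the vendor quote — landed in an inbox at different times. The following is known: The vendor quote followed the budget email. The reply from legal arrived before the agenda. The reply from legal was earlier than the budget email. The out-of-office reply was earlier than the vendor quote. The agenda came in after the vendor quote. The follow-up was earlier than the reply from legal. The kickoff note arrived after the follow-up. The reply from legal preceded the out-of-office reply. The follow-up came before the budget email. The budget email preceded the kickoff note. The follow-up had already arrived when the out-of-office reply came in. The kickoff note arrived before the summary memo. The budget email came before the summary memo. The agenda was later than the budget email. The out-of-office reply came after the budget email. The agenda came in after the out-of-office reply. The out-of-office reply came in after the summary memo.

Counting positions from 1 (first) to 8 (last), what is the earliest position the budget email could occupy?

3

The follow-up and the reply from legal must both come before the budget email — 2 forced predecessors.
Nothing else is forced ahead of the budget email, so its earliest slot is position 2 + 1 = 3.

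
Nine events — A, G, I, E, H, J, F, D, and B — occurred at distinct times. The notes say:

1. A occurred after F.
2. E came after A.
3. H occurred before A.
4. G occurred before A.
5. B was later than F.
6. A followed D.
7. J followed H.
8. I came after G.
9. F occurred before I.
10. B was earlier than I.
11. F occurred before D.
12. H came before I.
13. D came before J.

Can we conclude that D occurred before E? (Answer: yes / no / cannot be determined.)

yes

Chain the constraints: D → A → E. Each link is directly stated, so D comes before E.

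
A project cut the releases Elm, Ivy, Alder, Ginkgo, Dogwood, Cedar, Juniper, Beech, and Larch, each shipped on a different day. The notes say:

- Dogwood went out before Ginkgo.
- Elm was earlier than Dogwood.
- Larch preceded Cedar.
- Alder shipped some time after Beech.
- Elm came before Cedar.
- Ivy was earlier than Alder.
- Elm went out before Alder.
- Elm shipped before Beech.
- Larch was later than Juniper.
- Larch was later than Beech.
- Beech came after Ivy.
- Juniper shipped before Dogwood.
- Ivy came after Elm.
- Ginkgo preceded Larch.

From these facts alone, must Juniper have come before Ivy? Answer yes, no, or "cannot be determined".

No chain of stated constraints runs from Juniper to Ivy, and none runs from Ivy to Juniper either.
So the relative order of Juniper and Ivy is not fixed by the given facts.

cannot be determined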